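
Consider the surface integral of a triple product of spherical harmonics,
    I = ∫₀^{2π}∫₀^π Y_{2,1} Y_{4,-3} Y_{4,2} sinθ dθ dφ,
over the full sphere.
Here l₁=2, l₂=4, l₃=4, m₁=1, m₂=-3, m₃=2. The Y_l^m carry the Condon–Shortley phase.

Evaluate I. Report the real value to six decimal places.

-0.187702

Rules hold: Σm=0, L=10 even, 2≤4≤6.
N = 5·9·9 = 405
Δ = 2!·2!·6!/11! = 1/13860
Racah Σ t=0..2: t=0:+1/192 t=1:−1/36 t=2:+1/192 = -5/288
⇒ 3j(2 4 4; 0 0 0)² = 20/693, sgn -1
Racah Σ t=0..1: t=0:+1/240 t=1:−1/1440 = 1/288
⇒ 3j(2 4 4; 1 -3 2)² = 5/132, sgn +1
4πI² = N·(3j₀)²·(3jₘ)² = 375/847
I = -1·√(0.442739/4π) = -0.18770204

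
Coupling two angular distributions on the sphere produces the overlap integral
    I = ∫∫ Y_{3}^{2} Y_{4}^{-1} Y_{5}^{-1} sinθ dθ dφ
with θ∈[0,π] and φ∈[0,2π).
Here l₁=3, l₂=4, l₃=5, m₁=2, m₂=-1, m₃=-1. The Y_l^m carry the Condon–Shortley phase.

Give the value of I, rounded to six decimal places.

0.138239

m-sum 0 ✓  L=12 even ✓  1≤5≤7 ✓
Π(2lᵢ+1) = 7×9×11 = 693
triangle coeff Δ(3,4,5) = 1/180180
Σ_t [0,2]: t=0:+1/576 t=1:−1/144 t=2:+1/576 = -1/288
(3j)²=20/1001 [(3 4 5; 0 0 0)], sign=+1
Σ_t [0,1]: t=0:+1/432 t=1:−1/1152 = 5/3456
(3j)²=625/36036 [(3 4 5; 2 -1 -1)], sign=+1
⇒ 4πI² = 3125/13013
I = (+1)√(3125/13013/(4π)) = 0.13823925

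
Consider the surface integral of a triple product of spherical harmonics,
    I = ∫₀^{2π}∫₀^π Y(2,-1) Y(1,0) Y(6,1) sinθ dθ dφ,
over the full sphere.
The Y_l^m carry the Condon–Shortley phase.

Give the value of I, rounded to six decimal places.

0.000000

triangle: need 1≤l₃≤3, have 6; I=0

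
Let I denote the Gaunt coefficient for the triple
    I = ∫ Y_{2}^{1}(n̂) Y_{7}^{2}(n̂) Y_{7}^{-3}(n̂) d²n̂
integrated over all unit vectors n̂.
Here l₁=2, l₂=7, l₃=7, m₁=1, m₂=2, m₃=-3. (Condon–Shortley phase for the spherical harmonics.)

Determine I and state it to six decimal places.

-0.123591

Checks pass: Σm=0; 16 even; l₃=7∈[5,9].
(2·2+1)(2·7+1)(2·7+1) = 1125
Δ: 2! 2! 12! / 17! → 1/185640
sum: t=0:+1/2419200 t=1:−1/518400 t=2:+1/2419200 = -1/907200
3j²(2 7 7; 0 0 0) = Δ·Π!·Σ² = 56/3315  (sign +1)
sum: t=0:+1/4354560 t=1:−1/1935360 = -1/3483648
3j²(2 7 7; 1 2 -3) = Δ·Π!·Σ² = 125/12376  (sign -1)
combine: 4πI² = 1125·56/3315·125/12376 = 9375/48841
take √, sign -1: I = -0.12359145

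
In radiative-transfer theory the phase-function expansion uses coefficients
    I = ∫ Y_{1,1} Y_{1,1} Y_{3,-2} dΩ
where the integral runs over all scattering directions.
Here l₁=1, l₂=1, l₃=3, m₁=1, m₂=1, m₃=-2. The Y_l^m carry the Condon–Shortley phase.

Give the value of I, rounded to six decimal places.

0.000000

l₃=3 ∉ [0,2] — triangle fails ⇒ I = 0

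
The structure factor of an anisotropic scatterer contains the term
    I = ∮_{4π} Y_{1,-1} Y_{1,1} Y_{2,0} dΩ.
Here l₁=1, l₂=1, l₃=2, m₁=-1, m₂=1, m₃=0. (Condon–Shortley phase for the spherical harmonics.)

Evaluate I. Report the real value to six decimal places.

Checks pass: Σm=0; 4 even; l₃=2∈[0,2].
(2·1+1)(2·1+1)(2·2+1) = 45
Δ: 0! 2! 2! / 5! → 1/30
sum: t=0:+1/1 = 1/1
3j²(1 1 2; 0 0 0) = Δ·Π!·Σ² = 2/15  (sign +1)
sum: t=0:+1/4 = 1/4
3j²(1 1 2; -1 1 0) = Δ·Π!·Σ² = 1/30  (sign +1)
combine: 4πI² = 45·2/15·1/30 = 1/5
take √, sign +1: I = 0.12615663

0.126157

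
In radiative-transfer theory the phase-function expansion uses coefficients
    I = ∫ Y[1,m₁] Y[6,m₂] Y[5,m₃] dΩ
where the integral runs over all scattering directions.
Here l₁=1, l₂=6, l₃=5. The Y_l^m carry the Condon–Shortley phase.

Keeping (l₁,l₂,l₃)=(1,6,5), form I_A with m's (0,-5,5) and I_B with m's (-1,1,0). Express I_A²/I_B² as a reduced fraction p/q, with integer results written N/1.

11/21

Same 1,6,5: normalisation and zero-m 3j drop out of the ratio.
A: Δ: 2! 0! 10! / 13! → 1/858; sum: t=1:−1/3628800 = -1/3628800; 3j²(1 6 5; 0 -5 5) = Δ·Π!·Σ² = 1/78  (sign -1)
B: Δ: 2! 0! 10! / 13! → 1/858; sum: t=2:+1/28800 = 1/28800; 3j²(1 6 5; -1 1 0) = Δ·Π!·Σ² = 7/286  (sign -1)
I_A²/I_B² = (1/78)/(7/286) = 11/21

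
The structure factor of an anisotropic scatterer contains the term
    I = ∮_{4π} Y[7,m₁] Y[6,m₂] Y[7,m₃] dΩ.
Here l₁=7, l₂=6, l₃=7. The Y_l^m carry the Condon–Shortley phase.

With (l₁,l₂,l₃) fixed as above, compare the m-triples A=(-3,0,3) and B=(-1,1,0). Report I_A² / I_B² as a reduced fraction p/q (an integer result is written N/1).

38809/7500

l's match ⇒ only the (l;m) 3-j factors differ between A and B.
A: triangle coeff Δ(7,6,7) = 1/2444321880; Σ_t [2,6]: t=2:+1/92897280 t=3:−1/6531840 t=4:+1/3317760 t=5:−1/10368000 t=6:+1/298598400 = 197/2985984000; (3j)²=38809/5542680 [(7 6 7; -3 0 3)], sign=+1
B: triangle coeff Δ(7,6,7) = 1/2444321880; Σ_t [1,6]: t=1:−1/435456000 t=2:+1/8294400 t=3:−1/1244160 t=4:+1/995328 t=5:−1/4147200 t=6:+1/124416000 = 1/11612160; (3j)²=125/92378 [(7 6 7; -1 1 0)], sign=-1
I_A²/I_B² = (38809/5542680)/(125/92378) = 38809/7500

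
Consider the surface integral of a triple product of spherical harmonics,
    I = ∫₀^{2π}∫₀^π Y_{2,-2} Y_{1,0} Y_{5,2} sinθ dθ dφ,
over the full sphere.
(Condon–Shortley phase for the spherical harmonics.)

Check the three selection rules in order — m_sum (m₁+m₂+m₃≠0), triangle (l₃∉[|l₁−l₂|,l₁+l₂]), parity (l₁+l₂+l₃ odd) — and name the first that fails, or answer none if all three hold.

Σmᵢ = 0  ✓
l₃∈[|l₁−l₂|,l₁+l₂]=[1,3], have l₃=5  ✗
Σlᵢ = 8 ⇒ even

triangle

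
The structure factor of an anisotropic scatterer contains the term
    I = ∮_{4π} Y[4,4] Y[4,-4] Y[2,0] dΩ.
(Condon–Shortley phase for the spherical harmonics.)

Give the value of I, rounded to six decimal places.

Rules hold: Σm=0, L=10 even, 0≤2≤8.
N = 9·9·5 = 405
Δ = 6!·2!·2!/11! = 1/13860
Racah Σ t=2..4: t=2:+1/192 t=3:−1/36 t=4:+1/192 = -5/288
⇒ 3j(4 4 2; 0 0 0)² = 20/693, sgn -1
Racah Σ t=0..0: t=0:+1/2880 = 1/2880
⇒ 3j(4 4 2; 4 -4 0)² = 28/495, sgn +1
4πI² = N·(3j₀)²·(3jₘ)² = 80/121
I = -1·√(0.661157/4π) = -0.22937568

-0.229376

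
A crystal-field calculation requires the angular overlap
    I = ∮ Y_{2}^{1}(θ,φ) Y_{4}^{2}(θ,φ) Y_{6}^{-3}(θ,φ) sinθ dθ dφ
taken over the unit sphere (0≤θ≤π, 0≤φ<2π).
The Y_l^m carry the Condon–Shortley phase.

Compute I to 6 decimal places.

Checks pass: Σm=0; 12 even; l₃=6∈[2,6].
(2·2+1)(2·4+1)(2·6+1) = 585
Δ: 0! 4! 8! / 13! → 1/6435
sum: t=0:+1/2304 = 1/2304
3j²(2 4 6; 0 0 0) = Δ·Π!·Σ² = 5/143  (sign +1)
sum: t=0:+1/8640 = 1/8640
3j²(2 4 6; 1 2 -3) = Δ·Π!·Σ² = 28/715  (sign -1)
combine: 4πI² = 585·5/143·28/715 = 1260/1573
take √, sign -1: I = -0.25247360

-0.252474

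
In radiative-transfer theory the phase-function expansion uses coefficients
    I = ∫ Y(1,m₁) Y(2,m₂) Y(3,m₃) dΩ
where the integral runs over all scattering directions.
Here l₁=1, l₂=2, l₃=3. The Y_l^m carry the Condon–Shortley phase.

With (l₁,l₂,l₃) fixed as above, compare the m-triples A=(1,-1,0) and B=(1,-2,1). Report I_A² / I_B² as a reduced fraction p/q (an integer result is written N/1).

Shared (l₁,l₂,l₃)=(1,2,3): N and (l;000)² cancel in I_A²/I_B².
A: Δ = 0!·2!·4!/7! = 1/105; Racah Σ t=0..0: t=0:+1/12 = 1/12; ⇒ 3j(1 2 3; 1 -1 0)² = 1/35, sgn -1
B: Δ = 0!·2!·4!/7! = 1/105; Racah Σ t=0..0: t=0:+1/48 = 1/48; ⇒ 3j(1 2 3; 1 -2 1)² = 1/105, sgn +1
I_A²/I_B² = (1/35)/(1/105) = 3/1

3/1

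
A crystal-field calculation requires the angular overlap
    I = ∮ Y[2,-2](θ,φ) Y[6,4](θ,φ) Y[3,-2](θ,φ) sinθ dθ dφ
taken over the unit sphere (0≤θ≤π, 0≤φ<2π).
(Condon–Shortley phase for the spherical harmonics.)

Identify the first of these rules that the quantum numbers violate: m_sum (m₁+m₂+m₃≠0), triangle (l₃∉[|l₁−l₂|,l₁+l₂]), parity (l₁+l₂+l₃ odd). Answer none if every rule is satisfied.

m₁+m₂+m₃ = -2 + 4 − 2 = 0  ✓
triangle: |2−6|=4 ≤ l₃=3 ≤ 2+6=8  ✗
parity: l₁+l₂+l₃ = 11 is odd

triangle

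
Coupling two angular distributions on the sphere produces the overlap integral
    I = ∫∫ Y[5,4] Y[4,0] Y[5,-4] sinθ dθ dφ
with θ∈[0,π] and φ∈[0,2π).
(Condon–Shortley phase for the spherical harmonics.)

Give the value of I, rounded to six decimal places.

Checks pass: Σm=0; 14 even; l₃=5∈[1,9].
(2·5+1)(2·4+1)(2·5+1) = 1089
Δ: 4! 6! 4! / 15! → 1/3153150
sum: t=0:+1/69120 t=1:−1/1728 t=2:+1/576 t=3:−1/1728 t=4:+1/69120 = 7/11520
3j²(5 4 5; 0 0 0) = Δ·Π!·Σ² = 2/143  (sign -1)
sum: t=0:+1/69120 t=1:−1/25920 = -1/41472
3j²(5 4 5; 4 0 -4) = Δ·Π!·Σ² = 2/143  (sign +1)
combine: 4πI² = 1089·2/143·2/143 = 36/169
take √, sign -1: I = -0.13019760

-0.130198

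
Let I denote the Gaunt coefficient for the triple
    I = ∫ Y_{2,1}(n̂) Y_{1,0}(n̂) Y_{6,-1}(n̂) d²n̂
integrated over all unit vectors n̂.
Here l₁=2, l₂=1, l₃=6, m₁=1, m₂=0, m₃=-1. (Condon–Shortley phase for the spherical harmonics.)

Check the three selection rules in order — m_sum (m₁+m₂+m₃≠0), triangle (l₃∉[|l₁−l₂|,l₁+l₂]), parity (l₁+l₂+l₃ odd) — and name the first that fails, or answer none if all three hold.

m₁+m₂+m₃ = 1 + 0 − 1 = 0  ✓
triangle: |2−1|=1 ≤ l₃=6 ≤ 2+1=3  ✗
parity: l₁+l₂+l₃ = 9 is odd

triangle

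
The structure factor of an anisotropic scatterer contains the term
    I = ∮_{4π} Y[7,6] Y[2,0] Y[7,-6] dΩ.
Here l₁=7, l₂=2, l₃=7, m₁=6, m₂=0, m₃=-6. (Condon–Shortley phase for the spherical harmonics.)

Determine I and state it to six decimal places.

Rules hold: Σm=0, L=16 even, 5≤7≤9.
N = 15·5·15 = 1125
Δ = 2!·12!·2!/17! = 1/185640
Racah Σ t=0..2: t=0:+1/2419200 t=1:−1/518400 t=2:+1/2419200 = -1/907200
⇒ 3j(7 2 7; 0 0 0)² = 56/3315, sgn +1
Racah Σ t=0..1: t=0:+1/159667200 t=1:−1/479001600 = 1/239500800
⇒ 3j(7 2 7; 6 0 -6)² = 26/1785, sgn -1
4πI² = N·(3j₀)²·(3jₘ)² = 80/289
I = -1·√(0.276817/4π) = -0.14841956

-0.148420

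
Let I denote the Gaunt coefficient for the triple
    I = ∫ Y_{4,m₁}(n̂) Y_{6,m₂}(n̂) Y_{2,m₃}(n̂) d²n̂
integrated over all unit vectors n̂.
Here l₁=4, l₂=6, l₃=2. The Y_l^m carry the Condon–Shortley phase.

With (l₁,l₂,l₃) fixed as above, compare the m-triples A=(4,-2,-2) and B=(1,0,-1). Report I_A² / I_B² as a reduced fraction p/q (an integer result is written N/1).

1/120

l's match ⇒ only the (l;m) 3-j factors differ between A and B.
A: triangle coeff Δ(4,6,2) = 1/6435; Σ_t [0,0]: t=0:+1/967680 = 1/967680; (3j)²=1/6435 [(4 6 2; 4 -2 -2)], sign=+1
B: triangle coeff Δ(4,6,2) = 1/6435; Σ_t [3,3]: t=3:−1/4320 = -1/4320; (3j)²=8/429 [(4 6 2; 1 0 -1)], sign=+1
I_A²/I_B² = (1/6435)/(8/429) = 1/120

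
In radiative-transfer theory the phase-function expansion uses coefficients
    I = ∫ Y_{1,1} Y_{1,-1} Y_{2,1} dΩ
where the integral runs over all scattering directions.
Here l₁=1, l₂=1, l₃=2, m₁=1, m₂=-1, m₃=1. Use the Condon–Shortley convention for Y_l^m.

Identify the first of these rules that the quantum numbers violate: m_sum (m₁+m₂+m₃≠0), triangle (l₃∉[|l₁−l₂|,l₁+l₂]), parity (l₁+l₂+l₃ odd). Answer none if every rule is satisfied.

m_sum

azimuthal sum: 1 − 1 + 1 = 1  ✗
0 ≤ 2 ≤ 2 (triangle on l)
L = 1 + 1 + 2 = 4 (even)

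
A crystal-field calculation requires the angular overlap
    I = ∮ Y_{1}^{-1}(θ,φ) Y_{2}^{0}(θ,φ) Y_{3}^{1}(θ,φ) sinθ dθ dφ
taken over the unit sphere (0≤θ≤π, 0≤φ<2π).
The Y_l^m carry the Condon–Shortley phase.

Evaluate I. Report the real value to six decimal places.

Checks pass: Σm=0; 6 even; l₃=3∈[1,3].
(2·1+1)(2·2+1)(2·3+1) = 105
Δ: 0! 2! 4! / 7! → 1/105
sum: t=0:+1/4 = 1/4
3j²(1 2 3; 0 0 0) = Δ·Π!·Σ² = 3/35  (sign -1)
sum: t=0:+1/8 = 1/8
3j²(1 2 3; -1 0 1) = Δ·Π!·Σ² = 2/35  (sign +1)
combine: 4πI² = 105·3/35·2/35 = 18/35
take √, sign -1: I = -0.20230066

-0.202301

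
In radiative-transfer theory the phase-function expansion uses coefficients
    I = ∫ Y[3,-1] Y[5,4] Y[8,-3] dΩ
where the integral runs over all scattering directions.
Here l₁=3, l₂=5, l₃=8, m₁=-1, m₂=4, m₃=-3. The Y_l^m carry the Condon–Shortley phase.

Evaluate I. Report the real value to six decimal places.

m-sum 0 ✓  L=16 even ✓  2≤8≤8 ✓
Π(2lᵢ+1) = 7×11×17 = 1309
triangle coeff Δ(3,5,8) = 1/136136
Σ_t [0,0]: t=0:+1/518400 = 1/518400
(3j)²=56/2431 [(3 5 8; 0 0 0)], sign=+1
Σ_t [0,0]: t=0:+1/17418240 = 1/17418240
(3j)²=25/12376 [(3 5 8; -1 4 -3)], sign=-1
⇒ 4πI² = 175/2873
I = (-1)√(175/2873/(4π)) = -0.06962197

-0.069622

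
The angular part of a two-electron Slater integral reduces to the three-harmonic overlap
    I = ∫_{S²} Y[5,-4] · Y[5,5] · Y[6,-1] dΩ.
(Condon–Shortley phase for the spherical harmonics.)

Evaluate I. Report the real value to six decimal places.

m-sum 0 ✓  L=16 even ✓  0≤6≤10 ✓
Π(2lᵢ+1) = 11×11×13 = 1573
triangle coeff Δ(5,5,6) = 1/28588560
Σ_t [0,4]: t=0:+1/345600 t=1:−1/13824 t=2:+1/5184 t=3:−1/13824 t=4:+1/345600 = 7/129600
(3j)²=80/7293 [(5 5 6; 0 0 0)], sign=+1
Σ_t [4,4]: t=4:+1/2073600 = 1/2073600
(3j)²=63/9724 [(5 5 6; -4 5 -1)], sign=-1
⇒ 4πI² = 420/3757
I = (-1)√(420/3757/(4π)) = -0.09431898

-0.094319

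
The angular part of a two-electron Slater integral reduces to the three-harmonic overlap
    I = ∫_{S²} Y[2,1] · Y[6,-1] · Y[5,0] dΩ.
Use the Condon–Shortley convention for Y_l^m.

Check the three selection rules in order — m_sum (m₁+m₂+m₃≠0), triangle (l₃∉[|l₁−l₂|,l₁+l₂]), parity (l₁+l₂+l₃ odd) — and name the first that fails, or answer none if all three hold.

parity

azimuthal sum: 1 − 1 + 0 = 0  ✓
4 ≤ 5 ≤ 8 (triangle on l)  ✓
L = 2 + 6 + 5 = 13 (odd)  ✗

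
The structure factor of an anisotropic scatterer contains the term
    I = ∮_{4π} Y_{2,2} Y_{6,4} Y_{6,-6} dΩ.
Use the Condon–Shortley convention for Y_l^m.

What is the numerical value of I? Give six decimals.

m-sum 0 ✓  L=14 even ✓  4≤6≤8 ✓
Π(2lᵢ+1) = 5×13×13 = 845
triangle coeff Δ(2,6,6) = 1/90090
Σ_t [0,2]: t=0:+1/69120 t=1:−1/14400 t=2:+1/69120 = -7/172800
(3j)²=14/715 [(2 6 6; 0 0 0)], sign=-1
Σ_t [0,0]: t=0:+1/14515200 = 1/14515200
(3j)²=2/455 [(2 6 6; 2 4 -6)], sign=+1
⇒ 4πI² = 4/55
I = (-1)√(4/55/(4π)) = -0.07607531

-0.076075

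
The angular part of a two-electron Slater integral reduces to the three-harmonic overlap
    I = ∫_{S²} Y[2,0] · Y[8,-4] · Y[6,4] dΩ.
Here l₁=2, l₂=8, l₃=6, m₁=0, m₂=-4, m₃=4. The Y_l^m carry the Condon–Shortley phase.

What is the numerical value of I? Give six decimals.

0.168874

m-sum 0 ✓  L=16 even ✓  6≤6≤10 ✓
Π(2lᵢ+1) = 5×17×13 = 1105
triangle coeff Δ(2,8,6) = 1/30940
Σ_t [2,2]: t=2:+1/2073600 = 1/2073600
(3j)²=28/1105 [(2 8 6; 0 0 0)], sign=+1
Σ_t [2,2]: t=2:+1/29030400 = 1/29030400
(3j)²=99/7735 [(2 8 6; 0 -4 4)], sign=+1
⇒ 4πI² = 396/1105
I = (+1)√(396/1105/(4π)) = 0.16887351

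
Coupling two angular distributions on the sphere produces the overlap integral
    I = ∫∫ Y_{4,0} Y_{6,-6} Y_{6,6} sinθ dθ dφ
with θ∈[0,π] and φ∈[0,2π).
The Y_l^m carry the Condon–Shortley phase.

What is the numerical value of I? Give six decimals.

0.149344

Rules hold: Σm=0, L=16 even, 2≤6≤10.
N = 9·13·13 = 1521
Δ = 4!·4!·8!/17! = 1/15315300
Racah Σ t=0..4: t=0:+1/829440 t=1:−1/25920 t=2:+1/9216 t=3:−1/25920 t=4:+1/829440 = 7/207360
⇒ 3j(4 6 6; 0 0 0)² = 28/2431, sgn +1
Racah Σ t=0..0: t=0:+1/23224320 = 1/23224320
⇒ 3j(4 6 6; 0 -6 6)² = 99/6188, sgn +1
4πI² = N·(3j₀)²·(3jₘ)² = 81/289
I = +1·√(0.280277/4π) = 0.14934430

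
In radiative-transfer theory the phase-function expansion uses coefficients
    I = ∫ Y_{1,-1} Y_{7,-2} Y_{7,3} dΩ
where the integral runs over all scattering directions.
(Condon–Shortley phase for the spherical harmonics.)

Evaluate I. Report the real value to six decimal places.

0.000000

L=15 odd ⇒ parity kills the (l;000) factor ⇒ I = 0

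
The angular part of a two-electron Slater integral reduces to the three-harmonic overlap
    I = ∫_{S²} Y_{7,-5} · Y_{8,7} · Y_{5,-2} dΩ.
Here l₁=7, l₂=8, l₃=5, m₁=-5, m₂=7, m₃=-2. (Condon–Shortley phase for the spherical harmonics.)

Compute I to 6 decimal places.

0.018143

Rules hold: Σm=0, L=20 even, 1≤5≤15.
N = 15·17·11 = 2805
Δ = 10!·4!·6!/21! = 1/814773960
Racah Σ t=3..7: t=3:−1/87091200 t=4:+1/4976640 t=5:−1/2073600 t=6:+1/4976640 t=7:−1/87091200 = -1/9676800
⇒ 3j(7 8 5; 0 0 0)² = 360/46189, sgn +1
Racah Σ t=9..10: t=9:−1/1567641600 t=10:+1/1741824000 = -1/15676416000
⇒ 3j(7 8 5; -5 7 -2)² = 11/58140, sgn +1
4πI² = N·(3j₀)²·(3jₘ)² = 330/79781
I = +1·√(0.00413632/4π) = 0.01814272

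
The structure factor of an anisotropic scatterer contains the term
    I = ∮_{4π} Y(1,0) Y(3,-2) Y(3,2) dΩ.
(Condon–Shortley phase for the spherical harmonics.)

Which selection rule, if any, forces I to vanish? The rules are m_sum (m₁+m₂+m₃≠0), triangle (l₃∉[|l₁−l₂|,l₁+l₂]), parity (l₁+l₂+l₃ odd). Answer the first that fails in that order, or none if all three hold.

parity

azimuthal sum: 0 − 2 + 2 = 0  ✓
2 ≤ 3 ≤ 4 (triangle on l)  ✓
L = 1 + 3 + 3 = 7 (odd)  ✗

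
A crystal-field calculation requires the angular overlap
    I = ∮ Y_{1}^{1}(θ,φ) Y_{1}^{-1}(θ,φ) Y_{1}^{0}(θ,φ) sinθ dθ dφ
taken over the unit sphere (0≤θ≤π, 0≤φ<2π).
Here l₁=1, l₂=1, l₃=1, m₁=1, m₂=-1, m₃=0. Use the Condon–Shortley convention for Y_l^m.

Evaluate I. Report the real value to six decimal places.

Σlᵢ=3 odd — θ-integrand is odd under cosθ→−cosθ; I=0

0.000000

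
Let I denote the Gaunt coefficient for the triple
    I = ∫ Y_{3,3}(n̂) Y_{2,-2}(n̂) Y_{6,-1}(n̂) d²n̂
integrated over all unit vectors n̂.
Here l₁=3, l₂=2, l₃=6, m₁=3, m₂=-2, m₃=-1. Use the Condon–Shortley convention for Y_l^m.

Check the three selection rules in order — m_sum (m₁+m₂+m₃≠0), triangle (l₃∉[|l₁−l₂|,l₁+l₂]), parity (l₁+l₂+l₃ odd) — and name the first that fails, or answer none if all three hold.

triangle

azimuthal sum: 3 − 2 − 1 = 0  ✓
1 ≤ 6 ≤ 5 (triangle on l)  ✗
L = 3 + 2 + 6 = 11 (odd)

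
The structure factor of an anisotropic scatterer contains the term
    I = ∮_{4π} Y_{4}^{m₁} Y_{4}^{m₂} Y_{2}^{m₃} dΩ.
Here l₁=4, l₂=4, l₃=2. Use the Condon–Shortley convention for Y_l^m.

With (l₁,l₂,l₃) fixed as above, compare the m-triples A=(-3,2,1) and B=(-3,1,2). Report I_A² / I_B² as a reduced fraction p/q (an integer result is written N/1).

Shared (l₁,l₂,l₃)=(4,4,2): N and (l;000)² cancel in I_A²/I_B².
A: Δ = 6!·2!·2!/11! = 1/13860; Racah Σ t=5..6: t=5:−1/240 t=6:+1/1440 = -1/288; ⇒ 3j(4 4 2; -3 2 1)² = 5/132, sgn +1
B: Δ = 6!·2!·2!/11! = 1/13860; Racah Σ t=5..5: t=5:−1/480 = -1/480; ⇒ 3j(4 4 2; -3 1 2)² = 3/110, sgn -1
I_A²/I_B² = (5/132)/(3/110) = 25/18

25/18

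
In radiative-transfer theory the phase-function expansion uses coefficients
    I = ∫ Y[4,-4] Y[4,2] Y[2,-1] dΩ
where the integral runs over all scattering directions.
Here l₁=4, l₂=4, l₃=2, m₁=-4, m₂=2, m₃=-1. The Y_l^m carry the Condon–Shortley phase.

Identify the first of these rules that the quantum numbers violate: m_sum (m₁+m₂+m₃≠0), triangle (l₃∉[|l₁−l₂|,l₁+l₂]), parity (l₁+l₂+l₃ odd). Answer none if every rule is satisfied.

m_sum

m₁+m₂+m₃ = -4 + 2 − 1 = -3  ✗
triangle: |4−4|=0 ≤ l₃=2 ≤ 4+4=8
parity: l₁+l₂+l₃ = 10 is even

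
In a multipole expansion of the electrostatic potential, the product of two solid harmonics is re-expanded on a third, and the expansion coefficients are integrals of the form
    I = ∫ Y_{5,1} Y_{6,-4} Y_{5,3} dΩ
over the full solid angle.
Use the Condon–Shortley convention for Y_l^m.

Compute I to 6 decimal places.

-0.069086

Rules hold: Σm=0, L=16 even, 1≤5≤11.
N = 11·13·11 = 1573
Δ = 6!·4!·6!/17! = 1/28588560
Racah Σ t=1..5: t=1:−1/345600 t=2:+1/13824 t=3:−1/5184 t=4:+1/13824 t=5:−1/345600 = -7/129600
⇒ 3j(5 6 5; 0 0 0)² = 80/7293, sgn +1
Racah Σ t=0..2: t=0:+1/829440 t=1:−1/86400 t=2:+1/138240 = -13/4147200
⇒ 3j(5 6 5; 1 -4 3)² = 13/3740, sgn -1
4πI² = N·(3j₀)²·(3jₘ)² = 52/867
I = -1·√(0.0599769/4π) = -0.06908555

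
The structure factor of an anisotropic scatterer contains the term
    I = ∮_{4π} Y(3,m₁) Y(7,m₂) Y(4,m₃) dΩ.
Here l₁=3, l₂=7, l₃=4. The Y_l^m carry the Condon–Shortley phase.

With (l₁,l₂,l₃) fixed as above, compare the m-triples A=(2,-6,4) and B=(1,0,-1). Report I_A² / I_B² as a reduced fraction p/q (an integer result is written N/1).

429/245

Same 3,7,4: normalisation and zero-m 3j drop out of the ratio.
A: Δ: 6! 0! 8! / 15! → 1/45045; sum: t=1:−1/4838400 = -1/4838400; 3j²(3 7 4; 2 -6 4) = Δ·Π!·Σ² = 1/35  (sign -1)
B: Δ: 6! 0! 8! / 15! → 1/45045; sum: t=2:+1/34560 = 1/34560; 3j²(3 7 4; 1 0 -1) = Δ·Π!·Σ² = 7/429  (sign -1)
I_A²/I_B² = (1/35)/(7/429) = 429/245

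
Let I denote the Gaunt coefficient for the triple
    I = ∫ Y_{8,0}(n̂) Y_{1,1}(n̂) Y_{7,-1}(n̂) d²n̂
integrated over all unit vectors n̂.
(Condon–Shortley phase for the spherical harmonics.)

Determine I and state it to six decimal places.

0.161907

Checks pass: Σm=0; 16 even; l₃=7∈[7,9].
(2·8+1)(2·1+1)(2·7+1) = 765
Δ: 2! 14! 0! / 17! → 1/2040
sum: t=1:−1/25401600 = -1/25401600
3j²(8 1 7; 0 0 0) = Δ·Π!·Σ² = 8/255  (sign +1)
sum: t=2:+1/58060800 = 1/58060800
3j²(8 1 7; 0 1 -1) = Δ·Π!·Σ² = 7/510  (sign +1)
combine: 4πI² = 765·8/255·7/510 = 28/85
take √, sign +1: I = 0.16190663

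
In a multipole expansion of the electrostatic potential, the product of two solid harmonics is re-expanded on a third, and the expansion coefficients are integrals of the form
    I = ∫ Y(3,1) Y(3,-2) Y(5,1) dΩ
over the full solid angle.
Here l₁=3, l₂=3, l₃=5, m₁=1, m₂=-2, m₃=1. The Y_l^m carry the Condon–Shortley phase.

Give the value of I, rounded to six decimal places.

Σlᵢ=11 odd — θ-integrand is odd under cosθ→−cosθ; I=0

0.000000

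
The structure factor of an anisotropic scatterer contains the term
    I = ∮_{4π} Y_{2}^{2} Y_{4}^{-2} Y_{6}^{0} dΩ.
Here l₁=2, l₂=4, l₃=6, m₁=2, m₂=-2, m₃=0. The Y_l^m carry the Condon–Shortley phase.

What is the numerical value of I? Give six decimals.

m-sum 0 ✓  L=12 even ✓  2≤6≤6 ✓
Π(2lᵢ+1) = 5×9×13 = 585
triangle coeff Δ(2,4,6) = 1/6435
Σ_t [0,0]: t=0:+1/2304 = 1/2304
(3j)²=5/143 [(2 4 6; 0 0 0)], sign=+1
Σ_t [0,0]: t=0:+1/34560 = 1/34560
(3j)²=1/429 [(2 4 6; 2 -2 0)], sign=+1
⇒ 4πI² = 75/1573
I = (+1)√(75/1573/(4π)) = 0.06159725

0.061597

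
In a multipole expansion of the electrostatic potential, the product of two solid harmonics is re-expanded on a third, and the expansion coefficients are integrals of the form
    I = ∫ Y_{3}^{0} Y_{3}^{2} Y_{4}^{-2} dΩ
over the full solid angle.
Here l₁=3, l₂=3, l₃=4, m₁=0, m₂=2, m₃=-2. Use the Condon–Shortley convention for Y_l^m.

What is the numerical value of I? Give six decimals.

-0.044418

Checks pass: Σm=0; 10 even; l₃=4∈[0,6].
(2·3+1)(2·3+1)(2·4+1) = 441
Δ: 2! 4! 4! / 11! → 1/34650
sum: t=0:+1/72 t=1:−1/16 t=2:+1/72 = -5/144
3j²(3 3 4; 0 0 0) = Δ·Π!·Σ² = 2/77  (sign -1)
sum: t=1:−1/96 t=2:+1/72 = 1/288
3j²(3 3 4; 0 2 -2) = Δ·Π!·Σ² = 1/462  (sign +1)
combine: 4πI² = 441·2/77·1/462 = 3/121
take √, sign -1: I = -0.04441841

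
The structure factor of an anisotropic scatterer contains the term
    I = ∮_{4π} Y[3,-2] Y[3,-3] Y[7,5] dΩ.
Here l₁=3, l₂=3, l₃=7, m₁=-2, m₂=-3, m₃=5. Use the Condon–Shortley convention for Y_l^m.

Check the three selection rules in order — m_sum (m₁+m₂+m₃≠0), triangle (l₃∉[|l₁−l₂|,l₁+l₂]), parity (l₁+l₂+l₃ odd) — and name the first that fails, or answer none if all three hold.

triangle

m₁+m₂+m₃ = -2 − 3 + 5 = 0  ✓
triangle: |3−3|=0 ≤ l₃=7 ≤ 3+3=6  ✗
parity: l₁+l₂+l₃ = 13 is odd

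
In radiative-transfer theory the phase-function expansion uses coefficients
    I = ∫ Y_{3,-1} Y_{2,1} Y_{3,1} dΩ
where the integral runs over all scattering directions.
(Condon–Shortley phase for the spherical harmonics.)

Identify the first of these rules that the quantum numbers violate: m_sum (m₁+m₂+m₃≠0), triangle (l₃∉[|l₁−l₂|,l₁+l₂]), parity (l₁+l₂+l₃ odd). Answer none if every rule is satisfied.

azimuthal sum: -1 + 1 + 1 = 1  ✗
1 ≤ 3 ≤ 5 (triangle on l)
L = 3 + 2 + 3 = 8 (even)

m_sum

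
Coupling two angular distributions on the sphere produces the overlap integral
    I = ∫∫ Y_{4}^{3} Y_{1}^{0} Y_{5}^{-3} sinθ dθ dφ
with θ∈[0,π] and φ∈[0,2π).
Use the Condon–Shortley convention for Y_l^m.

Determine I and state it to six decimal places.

-0.196426

m-sum 0 ✓  L=10 even ✓  3≤5≤5 ✓
Π(2lᵢ+1) = 9×3×11 = 297
triangle coeff Δ(4,1,5) = 1/495
Σ_t [0,0]: t=0:+1/576 = 1/576
(3j)²=5/99 [(4 1 5; 0 0 0)], sign=-1
Σ_t [0,0]: t=0:+1/5040 = 1/5040
(3j)²=16/495 [(4 1 5; 3 0 -3)], sign=+1
⇒ 4πI² = 16/33
I = (-1)√(16/33/(4π)) = -0.19642560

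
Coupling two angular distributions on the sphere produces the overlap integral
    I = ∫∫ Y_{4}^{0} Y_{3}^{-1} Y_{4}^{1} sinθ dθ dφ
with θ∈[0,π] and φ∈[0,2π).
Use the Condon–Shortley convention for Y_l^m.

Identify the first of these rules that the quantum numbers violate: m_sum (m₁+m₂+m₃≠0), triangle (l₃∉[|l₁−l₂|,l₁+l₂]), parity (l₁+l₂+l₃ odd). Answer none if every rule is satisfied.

parity

Σmᵢ = 0  ✓
l₃∈[|l₁−l₂|,l₁+l₂]=[1,7], have l₃=4  ✓
Σlᵢ = 11 ⇒ odd  ✗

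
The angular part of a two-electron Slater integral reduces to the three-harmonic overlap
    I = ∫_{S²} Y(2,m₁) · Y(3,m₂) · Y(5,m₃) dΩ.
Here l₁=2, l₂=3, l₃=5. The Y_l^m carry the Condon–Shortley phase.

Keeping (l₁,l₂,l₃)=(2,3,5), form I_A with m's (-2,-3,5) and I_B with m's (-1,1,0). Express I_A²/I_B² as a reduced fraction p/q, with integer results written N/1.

21/5

Same 2,3,5: normalisation and zero-m 3j drop out of the ratio.
A: Δ: 0! 4! 6! / 11! → 1/2310; sum: t=0:+1/17280 = 1/17280; 3j²(2 3 5; -2 -3 5) = Δ·Π!·Σ² = 1/11  (sign +1)
B: Δ: 0! 4! 6! / 11! → 1/2310; sum: t=0:+1/288 = 1/288; 3j²(2 3 5; -1 1 0) = Δ·Π!·Σ² = 5/231  (sign -1)
I_A²/I_B² = (1/11)/(5/231) = 21/5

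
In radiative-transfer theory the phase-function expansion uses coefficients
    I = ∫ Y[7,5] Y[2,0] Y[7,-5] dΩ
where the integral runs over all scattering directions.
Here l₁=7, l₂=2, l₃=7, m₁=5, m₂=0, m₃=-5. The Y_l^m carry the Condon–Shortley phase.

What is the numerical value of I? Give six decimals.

0.054230

Rules hold: Σm=0, L=16 even, 5≤7≤9.
N = 15·5·15 = 1125
Δ = 2!·12!·2!/17! = 1/185640
Racah Σ t=0..2: t=0:+1/2419200 t=1:−1/518400 t=2:+1/2419200 = -1/907200
⇒ 3j(7 2 7; 0 0 0)² = 56/3315, sgn +1
Racah Σ t=0..2: t=0:+1/29030400 t=1:−1/39916800 t=2:+1/1916006400 = 19/1916006400
⇒ 3j(7 2 7; 5 0 -5)² = 361/185640, sgn +1
4πI² = N·(3j₀)²·(3jₘ)² = 1805/48841
I = +1·√(0.0369567/4π) = 0.05423022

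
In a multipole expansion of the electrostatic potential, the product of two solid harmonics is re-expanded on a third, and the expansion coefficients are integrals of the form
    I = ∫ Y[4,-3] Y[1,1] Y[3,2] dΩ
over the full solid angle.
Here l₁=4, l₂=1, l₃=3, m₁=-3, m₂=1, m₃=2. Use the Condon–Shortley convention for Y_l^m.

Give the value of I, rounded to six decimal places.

m-sum 0 ✓  L=8 even ✓  3≤3≤5 ✓
Π(2lᵢ+1) = 9×3×7 = 189
triangle coeff Δ(4,1,3) = 1/252
Σ_t [1,1]: t=1:−1/36 = -1/36
(3j)²=4/63 [(4 1 3; 0 0 0)], sign=+1
Σ_t [2,2]: t=2:+1/240 = 1/240
(3j)²=1/12 [(4 1 3; -3 1 2)], sign=-1
⇒ 4πI² = 1/1
I = (-1)√(1/1/(4π)) = -0.28209479

-0.282095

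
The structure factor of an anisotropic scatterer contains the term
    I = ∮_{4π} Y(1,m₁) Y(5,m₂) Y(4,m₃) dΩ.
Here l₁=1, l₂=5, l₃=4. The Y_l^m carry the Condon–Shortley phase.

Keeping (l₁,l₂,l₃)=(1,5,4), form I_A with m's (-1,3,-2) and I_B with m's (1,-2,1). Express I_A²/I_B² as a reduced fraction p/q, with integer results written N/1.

4/3

Shared (l₁,l₂,l₃)=(1,5,4): N and (l;000)² cancel in I_A²/I_B².
A: Δ = 2!·0!·8!/11! = 1/495; Racah Σ t=2..2: t=2:+1/2880 = 1/2880; ⇒ 3j(1 5 4; -1 3 -2)² = 28/495, sgn +1
B: Δ = 2!·0!·8!/11! = 1/495; Racah Σ t=0..0: t=0:+1/1440 = 1/1440; ⇒ 3j(1 5 4; 1 -2 1)² = 7/165, sgn -1
I_A²/I_B² = (28/495)/(7/165) = 4/3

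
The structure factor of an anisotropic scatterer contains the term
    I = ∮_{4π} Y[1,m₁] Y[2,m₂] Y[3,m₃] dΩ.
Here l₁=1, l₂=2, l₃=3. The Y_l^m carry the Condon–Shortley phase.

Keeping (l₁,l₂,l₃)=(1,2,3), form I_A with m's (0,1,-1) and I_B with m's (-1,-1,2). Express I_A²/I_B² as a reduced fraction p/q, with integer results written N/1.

l's match ⇒ only the (l;m) 3-j factors differ between A and B.
A: triangle coeff Δ(1,2,3) = 1/105; Σ_t [0,0]: t=0:+1/6 = 1/6; (3j)²=8/105 [(1 2 3; 0 1 -1)], sign=+1
B: triangle coeff Δ(1,2,3) = 1/105; Σ_t [0,0]: t=0:+1/12 = 1/12; (3j)²=2/21 [(1 2 3; -1 -1 2)], sign=-1
I_A²/I_B² = (8/105)/(2/21) = 4/5

4/5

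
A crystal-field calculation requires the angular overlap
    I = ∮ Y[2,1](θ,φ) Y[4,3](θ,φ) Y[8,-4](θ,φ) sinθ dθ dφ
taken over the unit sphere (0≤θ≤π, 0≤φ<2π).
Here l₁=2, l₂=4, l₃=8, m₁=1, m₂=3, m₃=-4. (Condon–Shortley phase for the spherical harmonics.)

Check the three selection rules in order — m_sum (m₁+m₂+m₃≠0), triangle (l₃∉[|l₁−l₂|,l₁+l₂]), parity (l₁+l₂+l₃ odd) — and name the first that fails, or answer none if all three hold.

m₁+m₂+m₃ = 1 + 3 − 4 = 0  ✓
triangle: |2−4|=2 ≤ l₃=8 ≤ 2+4=6  ✗
parity: l₁+l₂+l₃ = 14 is even

triangle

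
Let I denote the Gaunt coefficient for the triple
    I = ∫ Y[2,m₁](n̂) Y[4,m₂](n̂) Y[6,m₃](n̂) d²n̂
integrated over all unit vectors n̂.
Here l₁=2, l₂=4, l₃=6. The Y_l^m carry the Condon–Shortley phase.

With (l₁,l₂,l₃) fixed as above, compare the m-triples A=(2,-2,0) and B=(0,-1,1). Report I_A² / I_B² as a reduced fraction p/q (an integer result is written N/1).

Shared (l₁,l₂,l₃)=(2,4,6): N and (l;000)² cancel in I_A²/I_B².
A: Δ = 0!·4!·8!/13! = 1/6435; Racah Σ t=0..0: t=0:+1/34560 = 1/34560; ⇒ 3j(2 4 6; 2 -2 0)² = 1/429, sgn +1
B: Δ = 0!·4!·8!/13! = 1/6435; Racah Σ t=0..0: t=0:+1/2880 = 1/2880; ⇒ 3j(2 4 6; 0 -1 1)² = 14/429, sgn -1
I_A²/I_B² = (1/429)/(14/429) = 1/14

1/14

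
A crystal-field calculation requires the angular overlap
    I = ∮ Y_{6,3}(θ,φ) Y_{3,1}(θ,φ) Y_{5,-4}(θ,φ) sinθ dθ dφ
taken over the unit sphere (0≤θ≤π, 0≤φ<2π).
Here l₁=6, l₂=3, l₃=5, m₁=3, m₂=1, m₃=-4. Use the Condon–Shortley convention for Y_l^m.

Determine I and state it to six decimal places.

0.176531

Rules hold: Σm=0, L=14 even, 3≤5≤9.
N = 13·7·11 = 1001
Δ = 4!·8!·2!/15! = 1/675675
Racah Σ t=1..3: t=1:−1/8640 t=2:+1/2304 t=3:−1/8640 = 7/34560
⇒ 3j(6 3 5; 0 0 0)² = 7/429, sgn -1
Racah Σ t=2..3: t=2:+1/40320 t=3:−1/241920 = 1/48384
⇒ 3j(6 3 5; 3 1 -4)² = 24/1001, sgn -1
4πI² = N·(3j₀)²·(3jₘ)² = 56/143
I = +1·√(0.391608/4π) = 0.17653103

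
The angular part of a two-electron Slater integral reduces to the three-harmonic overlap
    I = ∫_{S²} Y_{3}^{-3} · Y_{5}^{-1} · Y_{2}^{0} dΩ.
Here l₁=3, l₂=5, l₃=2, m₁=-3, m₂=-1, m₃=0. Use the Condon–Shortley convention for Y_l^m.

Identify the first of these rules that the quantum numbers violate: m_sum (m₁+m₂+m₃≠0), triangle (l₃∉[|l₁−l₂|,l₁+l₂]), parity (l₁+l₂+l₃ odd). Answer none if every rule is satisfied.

m_sum

Σmᵢ = -4  ✗
l₃∈[|l₁−l₂|,l₁+l₂]=[2,8], have l₃=2
Σlᵢ = 10 ⇒ even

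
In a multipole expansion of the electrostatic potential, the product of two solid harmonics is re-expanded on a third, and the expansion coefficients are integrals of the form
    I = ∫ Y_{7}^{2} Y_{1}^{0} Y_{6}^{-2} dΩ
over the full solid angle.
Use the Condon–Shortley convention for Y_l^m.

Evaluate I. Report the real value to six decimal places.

m-sum 0 ✓  L=14 even ✓  6≤6≤8 ✓
Π(2lᵢ+1) = 15×3×13 = 585
triangle coeff Δ(7,1,6) = 1/1365
Σ_t [1,1]: t=1:−1/518400 = -1/518400
(3j)²=7/195 [(7 1 6; 0 0 0)], sign=-1
Σ_t [1,1]: t=1:−1/967680 = -1/967680
(3j)²=3/91 [(7 1 6; 2 0 -2)], sign=-1
⇒ 4πI² = 9/13
I = (+1)√(9/13/(4π)) = 0.23471705

0.234717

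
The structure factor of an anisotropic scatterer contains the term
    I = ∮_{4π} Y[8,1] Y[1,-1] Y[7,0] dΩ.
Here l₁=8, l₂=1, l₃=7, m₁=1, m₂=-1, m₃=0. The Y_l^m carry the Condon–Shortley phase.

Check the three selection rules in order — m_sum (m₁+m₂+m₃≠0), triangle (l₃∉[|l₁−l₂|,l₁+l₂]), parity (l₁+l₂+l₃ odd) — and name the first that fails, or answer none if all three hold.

m₁+m₂+m₃ = 1 − 1 + 0 = 0  ✓
triangle: |8−1|=7 ≤ l₃=7 ≤ 8+1=9  ✓
parity: l₁+l₂+l₃ = 16 is even  ✓

none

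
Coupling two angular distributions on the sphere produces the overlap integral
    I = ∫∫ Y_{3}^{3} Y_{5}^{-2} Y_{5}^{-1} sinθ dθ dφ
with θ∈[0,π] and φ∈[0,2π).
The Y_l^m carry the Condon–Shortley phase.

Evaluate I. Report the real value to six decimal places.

0.000000

l₁+l₂+l₃=13 is odd: 3j(l;000)=0 ⇒ I=0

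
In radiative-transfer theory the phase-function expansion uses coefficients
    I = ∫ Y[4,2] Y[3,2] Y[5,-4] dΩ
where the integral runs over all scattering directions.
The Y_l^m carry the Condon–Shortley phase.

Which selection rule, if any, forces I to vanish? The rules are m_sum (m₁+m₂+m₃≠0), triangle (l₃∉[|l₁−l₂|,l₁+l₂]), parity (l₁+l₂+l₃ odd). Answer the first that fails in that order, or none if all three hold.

azimuthal sum: 2 + 2 − 4 = 0  ✓
1 ≤ 5 ≤ 7 (triangle on l)  ✓
L = 4 + 3 + 5 = 12 (even)  ✓

none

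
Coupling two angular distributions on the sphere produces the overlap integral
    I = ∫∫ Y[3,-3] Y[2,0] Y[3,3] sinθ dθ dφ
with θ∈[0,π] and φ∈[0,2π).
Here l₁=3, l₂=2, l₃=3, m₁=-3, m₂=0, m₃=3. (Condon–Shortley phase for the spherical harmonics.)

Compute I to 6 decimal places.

m-sum 0 ✓  L=8 even ✓  1≤3≤5 ✓
Π(2lᵢ+1) = 7×5×7 = 245
triangle coeff Δ(3,2,3) = 1/3780
Σ_t [0,2]: t=0:+1/24 t=1:−1/4 t=2:+1/24 = -1/6
(3j)²=4/105 [(3 2 3; 0 0 0)], sign=+1
Σ_t [2,2]: t=2:+1/96 = 1/96
(3j)²=5/84 [(3 2 3; -3 0 3)], sign=+1
⇒ 4πI² = 5/9
I = (+1)√(5/9/(4π)) = 0.21026104

0.210261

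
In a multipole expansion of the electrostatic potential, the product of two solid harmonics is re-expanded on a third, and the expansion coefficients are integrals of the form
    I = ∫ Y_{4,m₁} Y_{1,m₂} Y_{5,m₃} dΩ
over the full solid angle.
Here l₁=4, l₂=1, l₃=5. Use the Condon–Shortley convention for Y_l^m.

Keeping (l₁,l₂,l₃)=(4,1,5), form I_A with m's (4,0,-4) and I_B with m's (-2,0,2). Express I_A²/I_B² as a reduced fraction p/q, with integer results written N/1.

l's match ⇒ only the (l;m) 3-j factors differ between A and B.
A: triangle coeff Δ(4,1,5) = 1/495; Σ_t [0,0]: t=0:+1/40320 = 1/40320; (3j)²=1/55 [(4 1 5; 4 0 -4)], sign=-1
B: triangle coeff Δ(4,1,5) = 1/495; Σ_t [0,0]: t=0:+1/1440 = 1/1440; (3j)²=7/165 [(4 1 5; -2 0 2)], sign=-1
I_A²/I_B² = (1/55)/(7/165) = 3/7

3/7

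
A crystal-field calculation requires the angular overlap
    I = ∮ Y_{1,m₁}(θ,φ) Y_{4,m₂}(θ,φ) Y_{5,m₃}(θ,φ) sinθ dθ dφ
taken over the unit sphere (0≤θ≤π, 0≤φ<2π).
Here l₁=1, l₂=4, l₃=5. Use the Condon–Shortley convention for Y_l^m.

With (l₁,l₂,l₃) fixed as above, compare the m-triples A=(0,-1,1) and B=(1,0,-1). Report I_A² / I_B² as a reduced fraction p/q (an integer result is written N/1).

8/5

Same 1,4,5: normalisation and zero-m 3j drop out of the ratio.
A: Δ: 0! 2! 8! / 11! → 1/495; sum: t=0:+1/720 = 1/720; 3j²(1 4 5; 0 -1 1) = Δ·Π!·Σ² = 8/165  (sign +1)
B: Δ: 0! 2! 8! / 11! → 1/495; sum: t=0:+1/1152 = 1/1152; 3j²(1 4 5; 1 0 -1) = Δ·Π!·Σ² = 1/33  (sign +1)
I_A²/I_B² = (8/165)/(1/33) = 8/5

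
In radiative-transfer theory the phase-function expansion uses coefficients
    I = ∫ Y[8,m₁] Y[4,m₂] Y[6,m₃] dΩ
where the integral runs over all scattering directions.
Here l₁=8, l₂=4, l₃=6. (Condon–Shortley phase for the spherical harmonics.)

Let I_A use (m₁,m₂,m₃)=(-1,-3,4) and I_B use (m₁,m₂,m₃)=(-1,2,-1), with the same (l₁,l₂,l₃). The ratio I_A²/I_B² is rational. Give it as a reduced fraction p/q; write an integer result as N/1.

Same 8,4,6: normalisation and zero-m 3j drop out of the ratio.
A: Δ: 6! 10! 2! / 19! → 1/23279256; sum: t=0:+1/261273600 t=1:−1/19353600 = -1/20901888; 3j²(8 4 6; -1 -3 4) = Δ·Π!·Σ² = 21875/3325608  (sign -1)
B: Δ: 6! 10! 2! / 19! → 1/23279256; sum: t=4:+1/1382400 t=5:−1/2073600 t=6:+1/43545600 = 23/87091200; 3j²(8 4 6; -1 2 -1) = Δ·Π!·Σ² = 2645/554268  (sign -1)
I_A²/I_B² = (21875/3325608)/(2645/554268) = 4375/3174

4375/3174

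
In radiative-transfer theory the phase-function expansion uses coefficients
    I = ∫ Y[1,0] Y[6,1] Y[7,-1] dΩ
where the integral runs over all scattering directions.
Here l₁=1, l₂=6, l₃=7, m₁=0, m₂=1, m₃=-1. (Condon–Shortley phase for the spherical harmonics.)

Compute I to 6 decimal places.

Rules hold: Σm=0, L=14 even, 5≤7≤7.
N = 3·13·15 = 585
Δ = 0!·2!·12!/15! = 1/1365
Racah Σ t=0..0: t=0:+1/518400 = 1/518400
⇒ 3j(1 6 7; 0 0 0)² = 7/195, sgn -1
Racah Σ t=0..0: t=0:+1/604800 = 1/604800
⇒ 3j(1 6 7; 0 1 -1)² = 16/455, sgn +1
4πI² = N·(3j₀)²·(3jₘ)² = 48/65
I = -1·√(0.738462/4π) = -0.24241473

-0.242415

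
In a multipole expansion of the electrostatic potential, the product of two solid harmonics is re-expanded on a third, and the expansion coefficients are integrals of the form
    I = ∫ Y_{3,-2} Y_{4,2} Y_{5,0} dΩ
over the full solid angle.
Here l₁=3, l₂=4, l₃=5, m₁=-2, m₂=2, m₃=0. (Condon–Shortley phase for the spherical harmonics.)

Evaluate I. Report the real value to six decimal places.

-0.171327

Rules hold: Σm=0, L=12 even, 1≤5≤7.
N = 7·9·11 = 693
Δ = 2!·4!·6!/13! = 1/180180
Racah Σ t=0..2: t=0:+1/576 t=1:−1/144 t=2:+1/576 = -1/288
⇒ 3j(3 4 5; 0 0 0)² = 20/1001, sgn +1
Racah Σ t=1..2: t=1:−1/2880 t=2:+1/576 = 1/720
⇒ 3j(3 4 5; -2 2 0)² = 80/3003, sgn -1
4πI² = N·(3j₀)²·(3jₘ)² = 4800/13013
I = -1·√(0.368862/4π) = -0.17132746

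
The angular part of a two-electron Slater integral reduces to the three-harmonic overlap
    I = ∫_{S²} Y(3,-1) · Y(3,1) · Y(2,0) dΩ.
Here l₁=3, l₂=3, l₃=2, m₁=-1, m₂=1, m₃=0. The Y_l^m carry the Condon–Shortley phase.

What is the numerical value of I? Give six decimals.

-0.126157

Rules hold: Σm=0, L=8 even, 0≤2≤6.
N = 7·7·5 = 245
Δ = 4!·2!·2!/9! = 1/3780
Racah Σ t=1..3: t=1:−1/24 t=2:+1/4 t=3:−1/24 = 1/6
⇒ 3j(3 3 2; 0 0 0)² = 4/105, sgn +1
Racah Σ t=2..4: t=2:+1/16 t=3:−1/6 t=4:+1/96 = -3/32
⇒ 3j(3 3 2; -1 1 0)² = 3/140, sgn -1
4πI² = N·(3j₀)²·(3jₘ)² = 1/5
I = -1·√(0.2/4π) = -0.12615663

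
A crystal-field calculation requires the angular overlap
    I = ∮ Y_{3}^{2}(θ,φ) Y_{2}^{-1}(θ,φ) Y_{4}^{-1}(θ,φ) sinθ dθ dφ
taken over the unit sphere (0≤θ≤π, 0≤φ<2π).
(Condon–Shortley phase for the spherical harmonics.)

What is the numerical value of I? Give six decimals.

0.000000

L=9 odd ⇒ parity kills the (l;000) factor ⇒ I = 0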